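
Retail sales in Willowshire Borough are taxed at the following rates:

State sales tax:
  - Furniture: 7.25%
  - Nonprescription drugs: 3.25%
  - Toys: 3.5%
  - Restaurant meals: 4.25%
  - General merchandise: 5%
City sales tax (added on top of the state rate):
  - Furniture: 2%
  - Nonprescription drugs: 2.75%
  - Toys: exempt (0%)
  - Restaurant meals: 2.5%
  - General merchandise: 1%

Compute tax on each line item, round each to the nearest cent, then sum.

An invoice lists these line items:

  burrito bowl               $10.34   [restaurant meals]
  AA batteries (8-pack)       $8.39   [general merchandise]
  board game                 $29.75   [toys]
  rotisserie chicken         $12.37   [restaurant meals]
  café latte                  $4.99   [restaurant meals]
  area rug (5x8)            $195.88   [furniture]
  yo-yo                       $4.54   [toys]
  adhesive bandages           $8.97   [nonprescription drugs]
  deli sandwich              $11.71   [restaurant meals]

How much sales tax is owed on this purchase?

Burrito bowl $10.34: restaurant meals → 4.25% + 2.5% city = 6.75% → $0.70
AA batteries (8-pack) $8.39: general merchandise → 5% + 1% city = 6% → $0.50
Board game $29.75: toys → 3.5% + 0% city = 3.5% → $1.04
Rotisserie chicken $12.37: restaurant meals → 4.25% + 2.5% city = 6.75% → $0.83
Café latte $4.99: restaurant meals → 4.25% + 2.5% city = 6.75% → $0.34
Area rug (5x8) $195.88: furniture → 7.25% + 2% city = 9.25% → $18.12
Yo-yo $4.54: toys → 3.5% + 0% city = 3.5% → $0.16
Adhesive bandages $8.97: nonprescription drugs → 3.25% + 2.75% city = 6% → $0.54
Deli sandwich $11.71: restaurant meals → 4.25% + 2.5% city = 6.75% → $0.79
Total tax = $0.70 + $0.50 + $1.04 + $0.83 + $0.34 + $18.12 + $0.16 + $0.54 + $0.79 = $23.02

$23.02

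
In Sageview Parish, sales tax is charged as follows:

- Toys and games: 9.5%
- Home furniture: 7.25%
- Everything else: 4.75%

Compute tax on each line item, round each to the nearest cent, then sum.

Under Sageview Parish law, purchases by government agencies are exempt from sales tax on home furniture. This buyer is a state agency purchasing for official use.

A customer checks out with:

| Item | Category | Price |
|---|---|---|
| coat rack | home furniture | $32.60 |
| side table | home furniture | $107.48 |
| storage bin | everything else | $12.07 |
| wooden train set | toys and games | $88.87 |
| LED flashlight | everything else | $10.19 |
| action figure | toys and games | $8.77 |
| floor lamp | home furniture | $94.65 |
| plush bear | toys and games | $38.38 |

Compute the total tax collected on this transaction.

Coat rack $32.60: home furniture, buyer-exempt → 0% → $0.00
Side table $107.48: home furniture, buyer-exempt → 0% → $0.00
Storage bin $12.07: everything else → 4.75% → $0.57
Wooden train set $88.87: toys and games → 9.5% → $8.44
LED flashlight $10.19: everything else → 4.75% → $0.48
Action figure $8.77: toys and games → 9.5% → $0.83
Floor lamp $94.65: home furniture, buyer-exempt → 0% → $0.00
Plush bear $38.38: toys and games → 9.5% → $3.65
Total tax = $0.57 + $8.44 + $0.48 + $0.83 + $3.65 = $13.97

$13.97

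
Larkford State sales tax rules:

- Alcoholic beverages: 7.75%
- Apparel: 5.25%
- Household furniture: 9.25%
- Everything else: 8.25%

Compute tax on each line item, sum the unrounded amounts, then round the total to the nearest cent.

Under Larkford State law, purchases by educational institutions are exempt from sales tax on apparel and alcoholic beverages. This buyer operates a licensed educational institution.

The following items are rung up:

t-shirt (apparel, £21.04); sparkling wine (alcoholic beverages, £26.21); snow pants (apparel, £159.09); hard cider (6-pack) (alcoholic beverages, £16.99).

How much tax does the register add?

T-shirt £21.04: apparel, buyer-exempt → 0% → £0.00
Sparkling wine £26.21: alcoholic beverages, buyer-exempt → 0% → £0.00
Snow pants £159.09: apparel, buyer-exempt → 0% → £0.00
Hard cider (6-pack) £16.99: alcoholic beverages, buyer-exempt → 0% → £0.00
Unrounded tax sum = £0.00 → £0.00

£0.00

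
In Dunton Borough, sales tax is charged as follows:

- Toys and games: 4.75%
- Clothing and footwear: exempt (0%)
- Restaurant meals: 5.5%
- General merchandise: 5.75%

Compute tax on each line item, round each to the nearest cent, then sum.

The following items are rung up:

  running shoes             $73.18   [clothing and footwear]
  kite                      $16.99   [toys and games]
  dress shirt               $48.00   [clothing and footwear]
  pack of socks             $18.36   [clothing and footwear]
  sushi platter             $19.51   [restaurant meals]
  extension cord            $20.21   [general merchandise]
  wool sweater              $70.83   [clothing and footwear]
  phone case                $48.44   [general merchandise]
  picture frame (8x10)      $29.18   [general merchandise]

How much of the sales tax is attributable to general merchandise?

Extension cord $20.21: general merchandise → 5.75% → $1.16
Phone case $48.44: general merchandise → 5.75% → $2.79
Picture frame (8x10) $29.18: general merchandise → 5.75% → $1.68
Tax on general merchandise = $1.16 + $2.79 + $1.68 = $5.63

$5.63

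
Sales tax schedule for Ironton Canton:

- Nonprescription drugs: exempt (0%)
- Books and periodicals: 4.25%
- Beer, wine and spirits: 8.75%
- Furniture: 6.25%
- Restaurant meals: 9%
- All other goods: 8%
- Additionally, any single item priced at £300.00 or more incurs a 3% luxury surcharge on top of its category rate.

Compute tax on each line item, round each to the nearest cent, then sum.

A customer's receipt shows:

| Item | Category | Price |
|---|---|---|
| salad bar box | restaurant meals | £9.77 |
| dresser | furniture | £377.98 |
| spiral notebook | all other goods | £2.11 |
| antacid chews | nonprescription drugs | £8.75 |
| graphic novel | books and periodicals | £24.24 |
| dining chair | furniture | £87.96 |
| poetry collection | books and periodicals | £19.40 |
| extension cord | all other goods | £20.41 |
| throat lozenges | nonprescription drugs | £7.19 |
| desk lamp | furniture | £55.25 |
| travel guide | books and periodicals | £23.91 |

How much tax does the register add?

£49.46

Salad bar box £9.77: restaurant meals → 9% → £0.88
Dresser £377.98: furniture → 6.25% + 3% surcharge = 9.25% → £34.96
Spiral notebook £2.11: all other goods → 8% → £0.17
Antacid chews £8.75: nonprescription drugs → 0% → £0.00
Graphic novel £24.24: books and periodicals → 4.25% → £1.03
Dining chair £87.96: furniture → 6.25% → £5.50
Poetry collection £19.40: books and periodicals → 4.25% → £0.82
Extension cord £20.41: all other goods → 8% → £1.63
Throat lozenges £7.19: nonprescription drugs → 0% → £0.00
Desk lamp £55.25: furniture → 6.25% → £3.45
Travel guide £23.91: books and periodicals → 4.25% → £1.02
Total tax = £0.88 + £34.96 + £0.17 + £1.03 + £5.50 + £0.82 + £1.63 + £3.45 + £1.02 = £49.46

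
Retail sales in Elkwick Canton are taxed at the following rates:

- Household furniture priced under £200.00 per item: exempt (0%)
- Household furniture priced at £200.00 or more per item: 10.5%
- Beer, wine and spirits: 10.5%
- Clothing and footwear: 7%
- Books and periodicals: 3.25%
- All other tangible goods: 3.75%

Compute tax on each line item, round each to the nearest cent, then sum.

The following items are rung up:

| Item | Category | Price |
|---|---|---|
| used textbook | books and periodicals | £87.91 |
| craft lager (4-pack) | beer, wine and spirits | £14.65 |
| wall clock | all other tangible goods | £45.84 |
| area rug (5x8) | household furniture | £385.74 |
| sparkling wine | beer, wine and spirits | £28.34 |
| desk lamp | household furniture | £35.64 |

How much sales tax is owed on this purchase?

Used textbook £87.91: books and periodicals → 3.25% → £2.86
Craft lager (4-pack) £14.65: beer, wine and spirits → 10.5% → £1.54
Wall clock £45.84: all other tangible goods → 3.75% → £1.72
Area rug (5x8) £385.74: household furniture, £200.00 or more → 10.5% → £40.50
Sparkling wine £28.34: beer, wine and spirits → 10.5% → £2.98
Desk lamp £35.64: household furniture, under £200.00 → 0% → £0.00
Total tax = £2.86 + £1.54 + £1.72 + £40.50 + £2.98 = £49.60

£49.60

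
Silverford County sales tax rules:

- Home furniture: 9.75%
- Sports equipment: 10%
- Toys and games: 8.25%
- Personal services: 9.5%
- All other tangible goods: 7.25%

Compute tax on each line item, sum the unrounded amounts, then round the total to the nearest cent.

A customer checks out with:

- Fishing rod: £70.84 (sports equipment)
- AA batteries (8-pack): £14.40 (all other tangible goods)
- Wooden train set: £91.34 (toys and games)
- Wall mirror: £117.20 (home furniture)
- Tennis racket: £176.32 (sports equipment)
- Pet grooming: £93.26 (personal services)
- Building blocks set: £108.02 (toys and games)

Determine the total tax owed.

£62.49

Fishing rod £70.84: sports equipment → 10% → £7.084
AA batteries (8-pack) £14.40: all other tangible goods → 7.25% → £1.044
Wooden train set £91.34: toys and games → 8.25% → £7.53555
Wall mirror £117.20: home furniture → 9.75% → £11.427
Tennis racket £176.32: sports equipment → 10% → £17.632
Pet grooming £93.26: personal services → 9.5% → £8.8597
Building blocks set £108.02: toys and games → 8.25% → £8.91165
Unrounded tax sum = £62.4939 → £62.49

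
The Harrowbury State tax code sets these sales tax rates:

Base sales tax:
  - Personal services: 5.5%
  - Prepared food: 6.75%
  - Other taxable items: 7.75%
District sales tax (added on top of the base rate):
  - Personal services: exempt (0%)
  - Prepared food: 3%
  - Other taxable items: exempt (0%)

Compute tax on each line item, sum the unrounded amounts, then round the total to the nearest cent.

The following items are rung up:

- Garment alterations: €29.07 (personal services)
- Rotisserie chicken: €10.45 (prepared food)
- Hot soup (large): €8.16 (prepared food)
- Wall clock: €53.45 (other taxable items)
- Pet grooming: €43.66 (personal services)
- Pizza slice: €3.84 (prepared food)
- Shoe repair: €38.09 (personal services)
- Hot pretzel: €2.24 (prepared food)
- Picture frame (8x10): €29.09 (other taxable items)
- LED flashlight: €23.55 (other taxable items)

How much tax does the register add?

Garment alterations €29.07: personal services → 5.5% + 0% district = 5.5% → €1.59885
Rotisserie chicken €10.45: prepared food → 6.75% + 3% district = 9.75% → €1.018875
Hot soup (large) €8.16: prepared food → 6.75% + 3% district = 9.75% → €0.7956
Wall clock €53.45: other taxable items → 7.75% + 0% district = 7.75% → €4.142375
Pet grooming €43.66: personal services → 5.5% + 0% district = 5.5% → €2.4013
Pizza slice €3.84: prepared food → 6.75% + 3% district = 9.75% → €0.3744
Shoe repair €38.09: personal services → 5.5% + 0% district = 5.5% → €2.09495
Hot pretzel €2.24: prepared food → 6.75% + 3% district = 9.75% → €0.2184
Picture frame (8x10) €29.09: other taxable items → 7.75% + 0% district = 7.75% → €2.254475
LED flashlight €23.55: other taxable items → 7.75% + 0% district = 7.75% → €1.825125
Unrounded tax sum = €16.72435 → €16.72

€16.72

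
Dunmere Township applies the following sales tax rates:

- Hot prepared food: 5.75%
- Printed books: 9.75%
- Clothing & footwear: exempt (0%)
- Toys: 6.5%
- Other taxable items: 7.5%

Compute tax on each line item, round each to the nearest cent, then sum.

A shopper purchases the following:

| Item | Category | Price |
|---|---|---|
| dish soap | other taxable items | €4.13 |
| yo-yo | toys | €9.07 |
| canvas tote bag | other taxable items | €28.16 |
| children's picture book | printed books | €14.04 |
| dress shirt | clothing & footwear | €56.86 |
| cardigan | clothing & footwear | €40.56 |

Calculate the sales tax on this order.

Dish soap €4.13: other taxable items → 7.5% → €0.31
Yo-yo €9.07: toys → 6.5% → €0.59
Canvas tote bag €28.16: other taxable items → 7.5% → €2.11
Children's picture book €14.04: printed books → 9.75% → €1.37
Dress shirt €56.86: clothing & footwear → 0% → €0.00
Cardigan €40.56: clothing & footwear → 0% → €0.00
Total tax = €0.31 + €0.59 + €2.11 + €1.37 = €4.38

€4.38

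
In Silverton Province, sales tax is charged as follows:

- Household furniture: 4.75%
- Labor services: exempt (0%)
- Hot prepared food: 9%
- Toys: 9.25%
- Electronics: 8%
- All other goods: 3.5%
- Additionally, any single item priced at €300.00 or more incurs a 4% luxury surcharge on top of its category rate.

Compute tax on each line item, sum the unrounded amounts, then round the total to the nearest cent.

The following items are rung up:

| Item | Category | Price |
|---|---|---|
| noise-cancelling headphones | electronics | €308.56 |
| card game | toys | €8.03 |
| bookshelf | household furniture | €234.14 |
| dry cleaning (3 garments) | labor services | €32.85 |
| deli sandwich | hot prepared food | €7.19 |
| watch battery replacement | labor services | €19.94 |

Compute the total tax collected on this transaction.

Noise-cancelling headphones €308.56: electronics → 8% + 4% surcharge = 12% → €37.0272
Card game €8.03: toys → 9.25% → €0.742775
Bookshelf €234.14: household furniture → 4.75% → €11.12165
Dry cleaning (3 garments) €32.85: labor services → 0% → €0.00
Deli sandwich €7.19: hot prepared food → 9% → €0.6471
Watch battery replacement €19.94: labor services → 0% → €0.00
Unrounded tax sum = €49.538725 → €49.54

€49.54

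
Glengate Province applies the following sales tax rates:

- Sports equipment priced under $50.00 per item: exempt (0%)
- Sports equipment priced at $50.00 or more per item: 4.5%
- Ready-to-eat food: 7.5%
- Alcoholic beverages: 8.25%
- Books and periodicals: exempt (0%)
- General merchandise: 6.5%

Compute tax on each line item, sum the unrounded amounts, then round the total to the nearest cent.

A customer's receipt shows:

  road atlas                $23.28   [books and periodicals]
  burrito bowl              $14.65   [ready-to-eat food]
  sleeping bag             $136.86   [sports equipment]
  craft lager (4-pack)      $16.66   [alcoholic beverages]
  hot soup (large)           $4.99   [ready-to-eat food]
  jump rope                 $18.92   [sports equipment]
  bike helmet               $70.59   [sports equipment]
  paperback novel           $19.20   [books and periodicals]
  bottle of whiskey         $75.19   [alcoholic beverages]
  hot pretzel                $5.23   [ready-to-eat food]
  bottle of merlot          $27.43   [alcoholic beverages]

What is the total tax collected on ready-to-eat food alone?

Burrito bowl $14.65: ready-to-eat food → 7.5% → $1.09875
Hot soup (large) $4.99: ready-to-eat food → 7.5% → $0.37425
Hot pretzel $5.23: ready-to-eat food → 7.5% → $0.39225
Tax on ready-to-eat food: unrounded sum = $1.86525 → $1.87

$1.87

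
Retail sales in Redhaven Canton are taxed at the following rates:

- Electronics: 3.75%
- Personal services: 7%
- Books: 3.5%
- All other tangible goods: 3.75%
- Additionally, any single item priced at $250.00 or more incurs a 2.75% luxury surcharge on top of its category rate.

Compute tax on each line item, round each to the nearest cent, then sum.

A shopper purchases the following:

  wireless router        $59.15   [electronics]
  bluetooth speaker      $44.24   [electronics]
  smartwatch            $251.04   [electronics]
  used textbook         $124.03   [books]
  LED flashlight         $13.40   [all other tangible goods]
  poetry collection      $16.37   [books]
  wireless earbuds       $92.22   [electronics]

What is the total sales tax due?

$29.07

Wireless router $59.15: electronics → 3.75% → $2.22
Bluetooth speaker $44.24: electronics → 3.75% → $1.66
Smartwatch $251.04: electronics → 3.75% + 2.75% surcharge = 6.5% → $16.32
Used textbook $124.03: books → 3.5% → $4.34
LED flashlight $13.40: all other tangible goods → 3.75% → $0.50
Poetry collection $16.37: books → 3.5% → $0.57
Wireless earbuds $92.22: electronics → 3.75% → $3.46
Total tax = $2.22 + $1.66 + $16.32 + $4.34 + $0.50 + $0.57 + $3.46 = $29.07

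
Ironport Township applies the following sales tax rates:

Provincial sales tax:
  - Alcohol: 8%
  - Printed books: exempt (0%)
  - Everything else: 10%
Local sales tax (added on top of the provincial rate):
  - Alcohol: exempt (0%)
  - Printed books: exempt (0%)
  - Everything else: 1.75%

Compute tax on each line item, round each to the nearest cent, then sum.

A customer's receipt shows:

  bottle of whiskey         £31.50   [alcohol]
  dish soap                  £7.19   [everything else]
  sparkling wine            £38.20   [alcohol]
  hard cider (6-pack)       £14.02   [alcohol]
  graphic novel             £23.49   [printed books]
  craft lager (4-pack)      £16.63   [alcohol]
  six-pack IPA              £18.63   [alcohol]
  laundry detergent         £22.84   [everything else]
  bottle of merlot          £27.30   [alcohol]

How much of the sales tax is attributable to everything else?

£3.52

Dish soap £7.19: everything else → 10% + 1.75% local = 11.75% → £0.84
Laundry detergent £22.84: everything else → 10% + 1.75% local = 11.75% → £2.68
Tax on everything else = £0.84 + £2.68 = £3.52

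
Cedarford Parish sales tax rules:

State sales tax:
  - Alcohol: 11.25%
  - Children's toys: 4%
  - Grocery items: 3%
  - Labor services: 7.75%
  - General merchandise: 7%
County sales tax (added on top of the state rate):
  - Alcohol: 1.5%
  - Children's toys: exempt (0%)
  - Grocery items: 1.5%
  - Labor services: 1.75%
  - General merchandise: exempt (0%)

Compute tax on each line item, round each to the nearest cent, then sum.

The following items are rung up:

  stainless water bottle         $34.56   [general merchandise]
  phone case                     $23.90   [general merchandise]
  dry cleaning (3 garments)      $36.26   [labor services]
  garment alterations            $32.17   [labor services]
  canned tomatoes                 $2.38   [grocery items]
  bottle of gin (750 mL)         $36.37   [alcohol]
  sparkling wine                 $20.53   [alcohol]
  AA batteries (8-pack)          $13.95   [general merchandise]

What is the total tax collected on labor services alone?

$6.50

Dry cleaning (3 garments) $36.26: labor services → 7.75% + 1.75% county = 9.5% → $3.44
Garment alterations $32.17: labor services → 7.75% + 1.75% county = 9.5% → $3.06
Tax on labor services = $3.44 + $3.06 = $6.50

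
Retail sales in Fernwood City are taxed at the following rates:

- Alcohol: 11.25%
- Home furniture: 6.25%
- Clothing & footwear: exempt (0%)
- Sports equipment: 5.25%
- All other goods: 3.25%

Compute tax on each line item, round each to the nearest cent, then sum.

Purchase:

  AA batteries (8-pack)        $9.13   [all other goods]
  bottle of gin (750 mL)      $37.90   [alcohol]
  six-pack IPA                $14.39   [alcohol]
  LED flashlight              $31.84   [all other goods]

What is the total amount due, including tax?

AA batteries (8-pack) $9.13: all other goods → 3.25% → $0.30
Bottle of gin (750 mL) $37.90: alcohol → 11.25% → $4.26
Six-pack IPA $14.39: alcohol → 11.25% → $1.62
LED flashlight $31.84: all other goods → 3.25% → $1.03
Subtotal = $93.26; tax = $7.21; total due = $100.47

$100.47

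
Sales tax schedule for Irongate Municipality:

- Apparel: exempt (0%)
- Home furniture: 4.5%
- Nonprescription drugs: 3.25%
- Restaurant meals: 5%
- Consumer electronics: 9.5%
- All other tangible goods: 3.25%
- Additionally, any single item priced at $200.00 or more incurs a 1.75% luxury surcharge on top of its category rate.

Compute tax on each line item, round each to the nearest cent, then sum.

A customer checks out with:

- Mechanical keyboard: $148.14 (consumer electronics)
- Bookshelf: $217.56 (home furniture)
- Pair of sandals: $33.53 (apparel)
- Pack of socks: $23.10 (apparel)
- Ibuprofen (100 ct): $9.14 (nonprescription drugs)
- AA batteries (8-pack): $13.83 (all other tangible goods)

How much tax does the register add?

Mechanical keyboard $148.14: consumer electronics → 9.5% → $14.07
Bookshelf $217.56: home furniture → 4.5% + 1.75% surcharge = 6.25% → $13.60
Pair of sandals $33.53: apparel → 0% → $0.00
Pack of socks $23.10: apparel → 0% → $0.00
Ibuprofen (100 ct) $9.14: nonprescription drugs → 3.25% → $0.30
AA batteries (8-pack) $13.83: all other tangible goods → 3.25% → $0.45
Total tax = $14.07 + $13.60 + $0.30 + $0.45 = $28.42

$28.42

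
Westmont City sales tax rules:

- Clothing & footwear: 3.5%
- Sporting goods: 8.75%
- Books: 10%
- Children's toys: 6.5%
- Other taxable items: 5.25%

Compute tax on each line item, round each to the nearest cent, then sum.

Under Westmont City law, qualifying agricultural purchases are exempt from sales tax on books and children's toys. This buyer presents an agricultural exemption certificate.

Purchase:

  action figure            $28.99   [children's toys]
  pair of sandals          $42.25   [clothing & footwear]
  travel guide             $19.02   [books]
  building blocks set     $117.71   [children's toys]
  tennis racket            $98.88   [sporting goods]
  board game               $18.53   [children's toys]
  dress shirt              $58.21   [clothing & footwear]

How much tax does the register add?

Action figure $28.99: children's toys, buyer-exempt → 0% → $0.00
Pair of sandals $42.25: clothing & footwear → 3.5% → $1.48
Travel guide $19.02: books, buyer-exempt → 0% → $0.00
Building blocks set $117.71: children's toys, buyer-exempt → 0% → $0.00
Tennis racket $98.88: sporting goods → 8.75% → $8.65
Board game $18.53: children's toys, buyer-exempt → 0% → $0.00
Dress shirt $58.21: clothing & footwear → 3.5% → $2.04
Total tax = $1.48 + $8.65 + $2.04 = $12.17

$12.17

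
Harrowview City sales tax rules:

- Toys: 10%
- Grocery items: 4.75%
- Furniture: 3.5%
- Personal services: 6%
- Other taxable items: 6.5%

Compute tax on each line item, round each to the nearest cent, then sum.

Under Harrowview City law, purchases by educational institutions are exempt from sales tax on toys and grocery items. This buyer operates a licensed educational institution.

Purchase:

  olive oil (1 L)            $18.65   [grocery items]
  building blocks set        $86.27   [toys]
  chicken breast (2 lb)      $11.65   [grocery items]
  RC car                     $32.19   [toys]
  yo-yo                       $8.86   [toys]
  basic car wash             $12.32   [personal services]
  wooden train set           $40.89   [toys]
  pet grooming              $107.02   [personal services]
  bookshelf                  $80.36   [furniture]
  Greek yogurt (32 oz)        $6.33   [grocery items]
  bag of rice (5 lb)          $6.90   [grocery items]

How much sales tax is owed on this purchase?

$9.97

Olive oil (1 L) $18.65: grocery items, buyer-exempt → 0% → $0.00
Building blocks set $86.27: toys, buyer-exempt → 0% → $0.00
Chicken breast (2 lb) $11.65: grocery items, buyer-exempt → 0% → $0.00
RC car $32.19: toys, buyer-exempt → 0% → $0.00
Yo-yo $8.86: toys, buyer-exempt → 0% → $0.00
Basic car wash $12.32: personal services → 6% → $0.74
Wooden train set $40.89: toys, buyer-exempt → 0% → $0.00
Pet grooming $107.02: personal services → 6% → $6.42
Bookshelf $80.36: furniture → 3.5% → $2.81
Greek yogurt (32 oz) $6.33: grocery items, buyer-exempt → 0% → $0.00
Bag of rice (5 lb) $6.90: grocery items, buyer-exempt → 0% → $0.00
Total tax = $0.74 + $6.42 + $2.81 = $9.97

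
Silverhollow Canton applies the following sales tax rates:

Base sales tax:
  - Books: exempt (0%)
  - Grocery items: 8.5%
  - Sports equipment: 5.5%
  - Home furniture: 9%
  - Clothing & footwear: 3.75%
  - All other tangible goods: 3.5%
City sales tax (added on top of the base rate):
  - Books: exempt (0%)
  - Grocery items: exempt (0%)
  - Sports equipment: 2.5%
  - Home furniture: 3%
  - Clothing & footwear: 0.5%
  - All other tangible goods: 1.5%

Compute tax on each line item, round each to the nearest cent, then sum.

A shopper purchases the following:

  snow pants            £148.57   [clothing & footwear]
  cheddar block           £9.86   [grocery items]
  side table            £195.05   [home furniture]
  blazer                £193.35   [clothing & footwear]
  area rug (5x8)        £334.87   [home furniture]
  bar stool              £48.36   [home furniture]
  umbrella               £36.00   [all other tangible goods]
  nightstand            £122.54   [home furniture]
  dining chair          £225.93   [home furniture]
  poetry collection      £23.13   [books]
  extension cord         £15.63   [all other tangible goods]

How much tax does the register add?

Snow pants £148.57: clothing & footwear → 3.75% + 0.5% city = 4.25% → £6.31
Cheddar block £9.86: grocery items → 8.5% + 0% city = 8.5% → £0.84
Side table £195.05: home furniture → 9% + 3% city = 12% → £23.41
Blazer £193.35: clothing & footwear → 3.75% + 0.5% city = 4.25% → £8.22
Area rug (5x8) £334.87: home furniture → 9% + 3% city = 12% → £40.18
Bar stool £48.36: home furniture → 9% + 3% city = 12% → £5.80
Umbrella £36.00: all other tangible goods → 3.5% + 1.5% city = 5% → £1.80
Nightstand £122.54: home furniture → 9% + 3% city = 12% → £14.70
Dining chair £225.93: home furniture → 9% + 3% city = 12% → £27.11
Poetry collection £23.13: books → 0% + 0% city = 0% → £0.00
Extension cord £15.63: all other tangible goods → 3.5% + 1.5% city = 5% → £0.78
Total tax = £6.31 + £0.84 + £23.41 + £8.22 + £40.18 + £5.80 + £1.80 + £14.70 + £27.11 + £0.78 = £129.15

£129.15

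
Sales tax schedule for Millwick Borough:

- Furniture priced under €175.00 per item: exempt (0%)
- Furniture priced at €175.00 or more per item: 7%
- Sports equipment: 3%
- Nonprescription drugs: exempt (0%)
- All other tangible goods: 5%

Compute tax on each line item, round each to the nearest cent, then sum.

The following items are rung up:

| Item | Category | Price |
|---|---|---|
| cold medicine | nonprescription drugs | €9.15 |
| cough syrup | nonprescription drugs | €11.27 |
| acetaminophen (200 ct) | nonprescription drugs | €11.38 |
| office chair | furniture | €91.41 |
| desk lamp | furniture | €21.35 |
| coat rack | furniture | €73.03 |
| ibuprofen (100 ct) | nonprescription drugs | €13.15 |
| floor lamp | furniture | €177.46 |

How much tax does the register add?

Cold medicine €9.15: nonprescription drugs → 0% → €0.00
Cough syrup €11.27: nonprescription drugs → 0% → €0.00
Acetaminophen (200 ct) €11.38: nonprescription drugs → 0% → €0.00
Office chair €91.41: furniture, under €175.00 → 0% → €0.00
Desk lamp €21.35: furniture, under €175.00 → 0% → €0.00
Coat rack €73.03: furniture, under €175.00 → 0% → €0.00
Ibuprofen (100 ct) €13.15: nonprescription drugs → 0% → €0.00
Floor lamp €177.46: furniture, €175.00 or more → 7% → €12.42
Total tax = €12.42

€12.42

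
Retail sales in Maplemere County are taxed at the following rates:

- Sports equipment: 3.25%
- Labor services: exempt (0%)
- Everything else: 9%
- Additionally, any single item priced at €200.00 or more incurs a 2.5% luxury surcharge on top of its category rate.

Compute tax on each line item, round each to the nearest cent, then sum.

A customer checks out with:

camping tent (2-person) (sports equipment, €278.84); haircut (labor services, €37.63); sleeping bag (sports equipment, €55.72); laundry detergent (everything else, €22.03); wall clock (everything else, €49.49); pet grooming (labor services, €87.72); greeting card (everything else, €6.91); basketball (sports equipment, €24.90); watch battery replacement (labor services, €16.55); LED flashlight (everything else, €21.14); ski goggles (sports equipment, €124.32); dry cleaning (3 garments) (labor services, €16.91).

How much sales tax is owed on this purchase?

€31.64

Camping tent (2-person) €278.84: sports equipment → 3.25% + 2.5% surcharge = 5.75% → €16.03
Haircut €37.63: labor services → 0% → €0.00
Sleeping bag €55.72: sports equipment → 3.25% → €1.81
Laundry detergent €22.03: everything else → 9% → €1.98
Wall clock €49.49: everything else → 9% → €4.45
Pet grooming €87.72: labor services → 0% → €0.00
Greeting card €6.91: everything else → 9% → €0.62
Basketball €24.90: sports equipment → 3.25% → €0.81
Watch battery replacement €16.55: labor services → 0% → €0.00
LED flashlight €21.14: everything else → 9% → €1.90
Ski goggles €124.32: sports equipment → 3.25% → €4.04
Dry cleaning (3 garments) €16.91: labor services → 0% → €0.00
Total tax = €16.03 + €1.81 + €1.98 + €4.45 + €0.62 + €0.81 + €1.90 + €4.04 = €31.64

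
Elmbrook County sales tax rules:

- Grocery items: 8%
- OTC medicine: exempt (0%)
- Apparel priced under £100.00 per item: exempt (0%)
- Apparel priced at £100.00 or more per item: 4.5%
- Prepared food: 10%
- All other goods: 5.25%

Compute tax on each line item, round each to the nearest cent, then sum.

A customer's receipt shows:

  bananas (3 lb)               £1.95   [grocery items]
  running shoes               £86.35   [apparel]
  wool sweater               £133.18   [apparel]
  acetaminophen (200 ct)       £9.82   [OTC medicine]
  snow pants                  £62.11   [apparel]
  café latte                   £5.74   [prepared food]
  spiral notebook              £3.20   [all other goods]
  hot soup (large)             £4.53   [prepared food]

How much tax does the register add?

£7.34

Bananas (3 lb) £1.95: grocery items → 8% → £0.16
Running shoes £86.35: apparel, under £100.00 → 0% → £0.00
Wool sweater £133.18: apparel, £100.00 or more → 4.5% → £5.99
Acetaminophen (200 ct) £9.82: OTC medicine → 0% → £0.00
Snow pants £62.11: apparel, under £100.00 → 0% → £0.00
Café latte £5.74: prepared food → 10% → £0.57
Spiral notebook £3.20: all other goods → 5.25% → £0.17
Hot soup (large) £4.53: prepared food → 10% → £0.45
Total tax = £0.16 + £5.99 + £0.57 + £0.17 + £0.45 = £7.34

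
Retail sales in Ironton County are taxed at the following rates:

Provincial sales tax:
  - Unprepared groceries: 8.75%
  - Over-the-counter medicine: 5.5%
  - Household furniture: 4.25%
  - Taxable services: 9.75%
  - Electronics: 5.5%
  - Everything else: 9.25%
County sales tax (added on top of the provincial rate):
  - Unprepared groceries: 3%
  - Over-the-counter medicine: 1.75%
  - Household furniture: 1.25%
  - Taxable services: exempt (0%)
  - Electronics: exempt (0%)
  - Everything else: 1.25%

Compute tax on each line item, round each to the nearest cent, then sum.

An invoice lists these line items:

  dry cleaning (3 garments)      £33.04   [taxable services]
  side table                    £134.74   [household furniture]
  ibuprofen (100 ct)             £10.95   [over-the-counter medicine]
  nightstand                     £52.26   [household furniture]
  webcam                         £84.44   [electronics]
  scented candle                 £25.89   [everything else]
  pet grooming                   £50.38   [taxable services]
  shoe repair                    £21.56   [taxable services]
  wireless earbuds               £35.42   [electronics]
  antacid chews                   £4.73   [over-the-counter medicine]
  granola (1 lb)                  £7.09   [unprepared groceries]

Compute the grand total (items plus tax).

Dry cleaning (3 garments) £33.04: taxable services → 9.75% + 0% county = 9.75% → £3.22
Side table £134.74: household furniture → 4.25% + 1.25% county = 5.5% → £7.41
Ibuprofen (100 ct) £10.95: over-the-counter medicine → 5.5% + 1.75% county = 7.25% → £0.79
Nightstand £52.26: household furniture → 4.25% + 1.25% county = 5.5% → £2.87
Webcam £84.44: electronics → 5.5% + 0% county = 5.5% → £4.64
Scented candle £25.89: everything else → 9.25% + 1.25% county = 10.5% → £2.72
Pet grooming £50.38: taxable services → 9.75% + 0% county = 9.75% → £4.91
Shoe repair £21.56: taxable services → 9.75% + 0% county = 9.75% → £2.10
Wireless earbuds £35.42: electronics → 5.5% + 0% county = 5.5% → £1.95
Antacid chews £4.73: over-the-counter medicine → 5.5% + 1.75% county = 7.25% → £0.34
Granola (1 lb) £7.09: unprepared groceries → 8.75% + 3% county = 11.75% → £0.83
Subtotal = £460.50; tax = £31.78; total due = £492.28

£492.28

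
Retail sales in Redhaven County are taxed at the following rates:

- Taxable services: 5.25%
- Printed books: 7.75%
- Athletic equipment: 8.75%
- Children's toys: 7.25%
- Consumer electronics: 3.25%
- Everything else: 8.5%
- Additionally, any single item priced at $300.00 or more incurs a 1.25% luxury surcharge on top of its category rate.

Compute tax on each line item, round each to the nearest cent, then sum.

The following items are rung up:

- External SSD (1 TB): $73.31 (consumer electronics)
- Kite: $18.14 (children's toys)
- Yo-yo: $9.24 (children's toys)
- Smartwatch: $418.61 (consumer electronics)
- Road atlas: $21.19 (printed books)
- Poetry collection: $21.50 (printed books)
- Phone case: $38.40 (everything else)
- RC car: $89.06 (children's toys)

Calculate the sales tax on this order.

External SSD (1 TB) $73.31: consumer electronics → 3.25% → $2.38
Kite $18.14: children's toys → 7.25% → $1.32
Yo-yo $9.24: children's toys → 7.25% → $0.67
Smartwatch $418.61: consumer electronics → 3.25% + 1.25% surcharge = 4.5% → $18.84
Road atlas $21.19: printed books → 7.75% → $1.64
Poetry collection $21.50: printed books → 7.75% → $1.67
Phone case $38.40: everything else → 8.5% → $3.26
RC car $89.06: children's toys → 7.25% → $6.46
Total tax = $2.38 + $1.32 + $0.67 + $18.84 + $1.64 + $1.67 + $3.26 + $6.46 = $36.24

$36.24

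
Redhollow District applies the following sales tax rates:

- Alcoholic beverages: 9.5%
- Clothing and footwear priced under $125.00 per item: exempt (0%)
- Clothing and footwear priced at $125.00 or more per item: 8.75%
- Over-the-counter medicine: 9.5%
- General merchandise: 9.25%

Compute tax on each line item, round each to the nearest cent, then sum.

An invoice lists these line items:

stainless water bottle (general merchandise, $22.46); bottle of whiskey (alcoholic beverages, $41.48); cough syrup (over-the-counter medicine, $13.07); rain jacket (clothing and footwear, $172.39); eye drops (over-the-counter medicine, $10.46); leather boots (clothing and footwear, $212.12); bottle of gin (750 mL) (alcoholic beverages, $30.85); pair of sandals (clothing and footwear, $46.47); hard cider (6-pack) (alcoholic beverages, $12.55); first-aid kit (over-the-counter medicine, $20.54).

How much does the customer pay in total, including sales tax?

$630.35

Stainless water bottle $22.46: general merchandise → 9.25% → $2.08
Bottle of whiskey $41.48: alcoholic beverages → 9.5% → $3.94
Cough syrup $13.07: over-the-counter medicine → 9.5% → $1.24
Rain jacket $172.39: clothing and footwear, $125.00 or more → 8.75% → $15.08
Eye drops $10.46: over-the-counter medicine → 9.5% → $0.99
Leather boots $212.12: clothing and footwear, $125.00 or more → 8.75% → $18.56
Bottle of gin (750 mL) $30.85: alcoholic beverages → 9.5% → $2.93
Pair of sandals $46.47: clothing and footwear, under $125.00 → 0% → $0.00
Hard cider (6-pack) $12.55: alcoholic beverages → 9.5% → $1.19
First-aid kit $20.54: over-the-counter medicine → 9.5% → $1.95
Subtotal = $582.39; tax = $47.96; total due = $630.35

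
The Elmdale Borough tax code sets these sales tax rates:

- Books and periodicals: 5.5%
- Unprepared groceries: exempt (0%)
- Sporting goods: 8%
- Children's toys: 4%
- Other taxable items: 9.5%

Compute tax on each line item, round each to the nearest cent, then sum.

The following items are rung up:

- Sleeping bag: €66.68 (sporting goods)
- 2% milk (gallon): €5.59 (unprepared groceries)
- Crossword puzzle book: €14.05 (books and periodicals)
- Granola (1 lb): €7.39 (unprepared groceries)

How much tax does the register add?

Sleeping bag €66.68: sporting goods → 8% → €5.33
2% milk (gallon) €5.59: unprepared groceries → 0% → €0.00
Crossword puzzle book €14.05: books and periodicals → 5.5% → €0.77
Granola (1 lb) €7.39: unprepared groceries → 0% → €0.00
Total tax = €5.33 + €0.77 = €6.10

€6.10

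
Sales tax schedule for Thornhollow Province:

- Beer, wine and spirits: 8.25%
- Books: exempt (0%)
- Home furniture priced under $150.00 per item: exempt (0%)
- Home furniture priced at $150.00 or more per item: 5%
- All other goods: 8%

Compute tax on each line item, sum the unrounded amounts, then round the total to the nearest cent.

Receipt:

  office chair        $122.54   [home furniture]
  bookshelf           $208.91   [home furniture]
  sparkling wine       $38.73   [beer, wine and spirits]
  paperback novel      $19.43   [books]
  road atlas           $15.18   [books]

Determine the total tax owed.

Office chair $122.54: home furniture, under $150.00 → 0% → $0.00
Bookshelf $208.91: home furniture, $150.00 or more → 5% → $10.4455
Sparkling wine $38.73: beer, wine and spirits → 8.25% → $3.195225
Paperback novel $19.43: books → 0% → $0.00
Road atlas $15.18: books → 0% → $0.00
Unrounded tax sum = $13.640725 → $13.64

$13.64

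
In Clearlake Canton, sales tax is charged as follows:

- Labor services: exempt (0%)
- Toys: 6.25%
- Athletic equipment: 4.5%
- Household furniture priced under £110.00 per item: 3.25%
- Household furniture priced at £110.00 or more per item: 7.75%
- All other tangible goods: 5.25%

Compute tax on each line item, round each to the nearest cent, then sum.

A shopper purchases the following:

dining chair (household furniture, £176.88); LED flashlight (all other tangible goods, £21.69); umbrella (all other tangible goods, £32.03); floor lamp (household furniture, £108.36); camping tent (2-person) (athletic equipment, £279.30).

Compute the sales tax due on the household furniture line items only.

Dining chair £176.88: household furniture, £110.00 or more → 7.75% → £13.71
Floor lamp £108.36: household furniture, under £110.00 → 3.25% → £3.52
Tax on household furniture = £13.71 + £3.52 = £17.23

£17.23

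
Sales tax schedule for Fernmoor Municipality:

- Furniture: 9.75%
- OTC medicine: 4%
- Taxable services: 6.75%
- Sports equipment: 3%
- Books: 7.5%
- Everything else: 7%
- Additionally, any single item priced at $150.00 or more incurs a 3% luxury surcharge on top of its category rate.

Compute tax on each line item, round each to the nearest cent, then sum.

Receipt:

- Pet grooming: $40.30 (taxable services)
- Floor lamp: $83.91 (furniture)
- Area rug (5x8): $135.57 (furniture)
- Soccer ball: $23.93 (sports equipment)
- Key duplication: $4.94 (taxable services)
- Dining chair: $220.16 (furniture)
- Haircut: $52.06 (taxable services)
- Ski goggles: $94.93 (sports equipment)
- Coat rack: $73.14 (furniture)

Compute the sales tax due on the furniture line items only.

Floor lamp $83.91: furniture → 9.75% → $8.18
Area rug (5x8) $135.57: furniture → 9.75% → $13.22
Dining chair $220.16: furniture → 9.75% + 3% surcharge = 12.75% → $28.07
Coat rack $73.14: furniture → 9.75% → $7.13
Tax on furniture = $8.18 + $13.22 + $28.07 + $7.13 = $56.60

$56.60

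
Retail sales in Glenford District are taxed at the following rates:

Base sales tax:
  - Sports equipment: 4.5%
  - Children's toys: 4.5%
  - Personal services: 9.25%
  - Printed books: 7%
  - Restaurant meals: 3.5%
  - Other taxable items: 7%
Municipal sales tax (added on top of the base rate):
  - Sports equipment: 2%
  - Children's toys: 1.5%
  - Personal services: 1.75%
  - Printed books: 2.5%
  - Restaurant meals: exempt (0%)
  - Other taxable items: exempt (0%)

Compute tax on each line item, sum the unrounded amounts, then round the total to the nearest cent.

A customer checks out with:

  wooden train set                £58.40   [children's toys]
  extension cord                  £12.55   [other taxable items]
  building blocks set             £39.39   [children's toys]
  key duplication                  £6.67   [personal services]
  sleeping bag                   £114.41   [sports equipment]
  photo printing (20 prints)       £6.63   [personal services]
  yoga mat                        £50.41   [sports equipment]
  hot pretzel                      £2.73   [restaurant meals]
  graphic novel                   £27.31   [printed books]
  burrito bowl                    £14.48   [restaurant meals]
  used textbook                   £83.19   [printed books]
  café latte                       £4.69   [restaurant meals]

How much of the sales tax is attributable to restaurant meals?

£0.77

Hot pretzel £2.73: restaurant meals → 3.5% + 0% municipal = 3.5% → £0.09555
Burrito bowl £14.48: restaurant meals → 3.5% + 0% municipal = 3.5% → £0.5068
Café latte £4.69: restaurant meals → 3.5% + 0% municipal = 3.5% → £0.16415
Tax on restaurant meals: unrounded sum = £0.7665 → £0.77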